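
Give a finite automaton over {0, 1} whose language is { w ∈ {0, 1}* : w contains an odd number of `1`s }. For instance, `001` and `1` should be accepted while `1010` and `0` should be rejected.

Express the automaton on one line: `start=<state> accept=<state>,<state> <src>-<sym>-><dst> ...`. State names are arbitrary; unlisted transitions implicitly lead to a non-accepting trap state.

start=s0 accept=s1 s0-0->s0 s0-1->s1 s1-0->s1 s1-1->s0

Keep the running count of `1`s modulo 2: each `1` advances along the cycle s0 → s1 → s0 while other symbols loop. Accept at s1.
2 states suffice.
        0   1  
>  s0   s0  s1 
 * s1   s1  s0 
(> = start, * = accepting)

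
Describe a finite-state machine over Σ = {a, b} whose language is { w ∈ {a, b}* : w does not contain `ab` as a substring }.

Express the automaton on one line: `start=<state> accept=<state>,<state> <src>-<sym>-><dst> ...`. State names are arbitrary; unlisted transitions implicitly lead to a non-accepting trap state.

start=S0 accept=S0,S1 S0-a->S1 S0-b->S0 S1-a->S1 S1-b->S2 S2-a->S2 S2-b->S2

Track partial matches of the forbidden pattern `ab`. State S2 is a dead state reached once `ab` has occurred; every other state accepts. S0 means no part of `ab` is currently matched.
With 3 states:
        a   b  
>* S0   S1  S0 
 * S1   S1  S2 
   S2   S2  S2 
(> = start, * = accepting)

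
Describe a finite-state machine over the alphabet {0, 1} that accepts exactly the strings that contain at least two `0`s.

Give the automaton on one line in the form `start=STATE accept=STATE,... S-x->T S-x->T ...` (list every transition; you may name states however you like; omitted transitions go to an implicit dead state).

Only the number of `0`s matters, and only up to 3. Make a chain q0 → q1 → q2 → q3 advanced by each `0` (with q3 absorbing); every other symbol self-loops. The accepting set is {q2, q3}.
With 4 states:
        0   1  
>  q0   q1  q0 
   q1   q2  q1 
 * q2   q3  q2 
 * q3   q3  q3 
(> = start, * = accepting)

start=q0 accept=q2,q3 q0-0->q1 q0-1->q0 q1-0->q2 q1-1->q1 q2-0->q3 q2-1->q2 q3-0->q3 q3-1->q3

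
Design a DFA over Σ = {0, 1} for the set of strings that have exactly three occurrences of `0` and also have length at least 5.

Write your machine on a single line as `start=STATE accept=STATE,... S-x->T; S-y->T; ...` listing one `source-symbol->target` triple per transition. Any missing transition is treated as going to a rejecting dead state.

start=s0; accept=s12; s0-0->s1; s0-1->s2; s1-0->s3; s1-1->s4; s2-0->s4; s2-1->s5; s3-0->s6; s3-1->s7; s4-0->s7; s4-1->s8; s5-0->s8; s5-1->s5; s6-0->s9; s6-1->s10; s7-0->s10; s7-1->s11; s8-0->s11; s8-1->s8; s9-0->s9; s9-1->s9; s10-0->s9; s10-1->s12; s11-0->s12; s11-1->s11; s12-0->s9; s12-1->s12

Run two small machines in parallel and take their product. The first has 5 states tracking the count of `0`s, saturating at 4; the second has 7 states tracking the input length, saturating at 6. A product state is a pair (one from each), accepting exactly when both do. After merging equivalent states the machine shrinks.
13 states suffice.
          0    1  
>  s0     s1   s2 
   s1     s3   s4 
   s2     s4   s5 
   s3     s6   s7 
   s4     s7   s8 
   s5     s8   s5 
   s6     s9  s10 
   s7    s10  s11 
   s8    s11   s8 
   s9     s9   s9 
   s10    s9  s12 
   s11   s12  s11 
 * s12    s9  s12 
(> = start, * = accepting)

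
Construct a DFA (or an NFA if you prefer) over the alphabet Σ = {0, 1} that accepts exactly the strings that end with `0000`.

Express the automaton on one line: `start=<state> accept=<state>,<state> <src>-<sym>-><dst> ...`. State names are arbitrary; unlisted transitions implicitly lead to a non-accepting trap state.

Remember how much of `0000` the current input suffix matches. State s0 means no match yet; s1 means the last symbol is `0`; s2 means the last 2 symbols are `00`; s3 means the last 3 symbols are `000`; s4 means the last 4 symbols are `0000`. Only s4 accepts. On a mismatch, fall back to the longest proper suffix that is still a prefix of `0000`.
        0   1  
>  s0   s1  s0 
   s1   s2  s0 
   s2   s3  s0 
   s3   s4  s0 
 * s4   s4  s0 
(> = start, * = accepting)

start=s0 accept=s4 s0-0->s1 s0-1->s0 s1-0->s2 s1-1->s0 s2-0->s3 s2-1->s0 s3-0->s4 s3-1->s0 s4-0->s4 s4-1->s0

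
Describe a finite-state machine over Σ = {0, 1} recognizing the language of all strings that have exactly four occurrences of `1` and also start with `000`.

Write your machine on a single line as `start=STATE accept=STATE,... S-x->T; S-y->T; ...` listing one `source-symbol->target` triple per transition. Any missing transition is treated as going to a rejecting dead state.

start=q0; accept=q12; q0-0->q1; q0-1->q2; q1-0->q3; q1-1->q2; q2-0->q2; q2-1->q4; q3-0->q5; q3-1->q2; q4-0->q4; q4-1->q6; q5-0->q5; q5-1->q7; q6-0->q6; q6-1->q8; q7-0->q7; q7-1->q9; q8-0->q8; q8-1->q10; q9-0->q9; q9-1->q11; q10-0->q10; q10-1->q10; q11-0->q11; q11-1->q12; q12-0->q12; q12-1->q13; q13-0->q13; q13-1->q13

Run two small machines in parallel and take their product. One (6 states) tracks the count of `1`s, saturating at 5; the other (5 states) tracks whether the input so far still matches the prefix `000`. Each combined state is a pair, one component from each; accept when both components accept.
14 states suffice.
          0    1  
>  q0     q1   q2 
   q1     q3   q2 
   q2     q2   q4 
   q3     q5   q2 
   q4     q4   q6 
   q5     q5   q7 
   q6     q6   q8 
   q7     q7   q9 
   q8     q8  q10 
   q9     q9  q11 
   q10   q10  q10 
   q11   q11  q12 
 * q12   q12  q13 
   q13   q13  q13 
(> = start, * = accepting)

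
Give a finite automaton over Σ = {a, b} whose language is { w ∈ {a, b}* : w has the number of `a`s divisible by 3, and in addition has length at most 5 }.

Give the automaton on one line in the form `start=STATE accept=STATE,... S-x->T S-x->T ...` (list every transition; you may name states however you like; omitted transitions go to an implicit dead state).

start=S0 accept=S0,S2,S5,S6,S10,S12 S0-a->S1 S0-b->S2 S1-a->S3 S1-b->S4 S2-a->S4 S2-b->S5 S3-a->S6 S3-b->S7 S4-a->S7 S4-b->S8 S5-a->S8 S5-b->S6 S6-a->S9 S6-b->S10 S7-a->S10 S7-b->S11 S8-a->S11 S8-b->S9 S9-a->S9 S9-b->S9 S10-a->S9 S10-b->S12 S11-a->S12 S11-b->S9 S12-a->S9 S12-b->S9

Run two small machines in parallel and take their product. One (3 states) tracks the count of `a`s modulo 3; the other (7 states) tracks the input length, saturating at 6. Each combined state is a pair, one component from each; accept when both components accept. After merging equivalent states the machine shrinks.
A 13-state machine:
          a    b  
>* S0     S1   S2 
   S1     S3   S4 
 * S2     S4   S5 
   S3     S6   S7 
   S4     S7   S8 
 * S5     S8   S6 
 * S6     S9  S10 
   S7    S10  S11 
   S8    S11   S9 
   S9     S9   S9 
 * S10    S9  S12 
   S11   S12   S9 
 * S12    S9   S9 
(> = start, * = accepting)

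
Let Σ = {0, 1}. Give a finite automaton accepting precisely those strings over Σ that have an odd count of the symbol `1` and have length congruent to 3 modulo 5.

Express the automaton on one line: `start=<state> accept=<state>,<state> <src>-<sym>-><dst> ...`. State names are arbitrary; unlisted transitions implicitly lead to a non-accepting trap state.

start=A accept=G A-0->B A-1->C B-0->D B-1->E C-0->E C-1->D D-0->F D-1->G E-0->G E-1->F F-0->H F-1->I G-0->I G-1->H H-0->A H-1->J I-0->J I-1->A J-0->C J-1->B

Handle the two conditions separately and then intersect. The first has 2 states tracking the count of `1`s modulo 2; the second has 5 states tracking the input length modulo 5. A product state is a pair (one from each), accepting exactly when both do.
A 10-state machine:
       0  1 
>  A   B  C 
   B   D  E 
   C   E  D 
   D   F  G 
   E   G  F 
   F   H  I 
 * G   I  H 
   H   A  J 
   I   J  A 
   J   C  B 
(> = start, * = accepting)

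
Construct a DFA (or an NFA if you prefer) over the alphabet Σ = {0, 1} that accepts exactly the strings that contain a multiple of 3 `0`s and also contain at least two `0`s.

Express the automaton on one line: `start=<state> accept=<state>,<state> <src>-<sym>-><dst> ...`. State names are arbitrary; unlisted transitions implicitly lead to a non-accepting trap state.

start=s0 accept=s3 s0-0->s1 s0-1->s0 s1-0->s2 s1-1->s1 s2-0->s3 s2-1->s2 s3-0->s1 s3-1->s3

Build one automaton per condition and run them in lockstep. One (3 states) tracks the count of `0`s modulo 3; the other (4 states) tracks the count of `0`s, saturating at 3. Each combined state is a pair, one component from each; accept when both components accept. Equivalent product states are then merged.
4 states suffice.
        0   1  
>  s0   s1  s0 
   s1   s2  s1 
   s2   s3  s2 
 * s3   s1  s3 
(> = start, * = accepting)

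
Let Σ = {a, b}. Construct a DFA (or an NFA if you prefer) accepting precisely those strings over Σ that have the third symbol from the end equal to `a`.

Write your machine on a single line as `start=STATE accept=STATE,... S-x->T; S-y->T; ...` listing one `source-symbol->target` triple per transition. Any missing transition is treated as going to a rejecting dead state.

A DFA must remember the last 3 symbols (since which symbol is third-to-last isn't known until the input ends). Use one state per possible window of the last ≤3 symbols; accept from those whose window starts with `a`.
15 states suffice.
          a    b  
>  s0     s1   s2 
   s1     s3   s4 
   s2     s5   s6 
   s3     s7   s8 
   s4     s9  s10 
   s5    s11  s12 
   s6    s13  s14 
 * s7     s7   s8 
 * s8     s9  s10 
 * s9    s11  s12 
 * s10   s13  s14 
   s11    s7   s8 
   s12    s9  s10 
   s13   s11  s12 
   s14   s13  s14 
(> = start, * = accepting)

start=s0; accept=s7,s8,s9,s10; s0-a->s1; s0-b->s2; s1-a->s3; s1-b->s4; s2-a->s5; s2-b->s6; s3-a->s7; s3-b->s8; s4-a->s9; s4-b->s10; s5-a->s11; s5-b->s12; s6-a->s13; s6-b->s14; s7-a->s7; s7-b->s8; s8-a->s9; s8-b->s10; s9-a->s11; s9-b->s12; s10-a->s13; s10-b->s14; s11-a->s7; s11-b->s8; s12-a->s9; s12-b->s10; s13-a->s11; s13-b->s12; s14-a->s13; s14-b->s14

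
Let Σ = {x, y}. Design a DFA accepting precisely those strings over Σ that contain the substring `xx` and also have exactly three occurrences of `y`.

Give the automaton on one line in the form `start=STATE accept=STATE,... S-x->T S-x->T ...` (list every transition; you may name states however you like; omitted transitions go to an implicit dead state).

start=A accept=M A-x->B A-y->C B-x->D B-y->C C-x->E C-y->F D-x->D D-y->G E-x->G E-y->F F-x->H F-y->I G-x->G G-y->J H-x->J H-y->I I-x->K I-y->L J-x->J J-y->M K-x->M K-y->L L-x->L L-y->L M-x->M M-y->L

Build one automaton per condition and run them in lockstep. One (3 states) tracks whether and how much of `xx` has been seen; the other (5 states) tracks the count of `y`s, saturating at 4. Each combined state is a pair, one component from each; accept when both components accept. Equivalent product states are then merged.
       x  y 
>  A   B  C 
   B   D  C 
   C   E  F 
   D   D  G 
   E   G  F 
   F   H  I 
   G   G  J 
   H   J  I 
   I   K  L 
   J   J  M 
   K   M  L 
   L   L  L 
 * M   M  L 
(> = start, * = accepting)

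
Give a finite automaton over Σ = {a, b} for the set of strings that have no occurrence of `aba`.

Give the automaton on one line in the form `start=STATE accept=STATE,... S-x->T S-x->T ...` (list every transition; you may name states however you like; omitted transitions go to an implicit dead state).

start=s0 accept=s0,s1,s2 s0-a->s1 s0-b->s0 s1-a->s1 s1-b->s2 s2-a->s3 s2-b->s0 s3-a->s3 s3-b->s3

Track partial matches of the forbidden pattern `aba`. State s3 is a dead state reached once `aba` has occurred; every other state accepts. s0 means no part of `aba` is currently matched.
        a   b  
>* s0   s1  s0 
 * s1   s1  s2 
 * s2   s3  s0 
   s3   s3  s3 
(> = start, * = accepting)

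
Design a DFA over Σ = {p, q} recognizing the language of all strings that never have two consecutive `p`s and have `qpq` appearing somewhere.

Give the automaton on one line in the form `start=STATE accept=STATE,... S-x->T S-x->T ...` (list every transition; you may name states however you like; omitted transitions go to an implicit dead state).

Build one automaton per condition and run them in lockstep. The first has 3 states tracking partial matches of the forbidden pattern `pp`; the second has 4 states tracking whether and how much of `qpq` has been seen. A product state is a pair (one from each), accepting exactly when both do. Minimizing collapses redundant product states.
With 7 states:
       p  q 
>  A   B  C 
   B   D  C 
   C   E  C 
   D   D  D 
   E   D  F 
 * F   G  F 
 * G   D  F 
(> = start, * = accepting)

start=A accept=F,G A-p->B A-q->C B-p->D B-q->C C-p->E C-q->C D-p->D D-q->D E-p->D E-q->F F-p->G F-q->F G-p->D G-q->F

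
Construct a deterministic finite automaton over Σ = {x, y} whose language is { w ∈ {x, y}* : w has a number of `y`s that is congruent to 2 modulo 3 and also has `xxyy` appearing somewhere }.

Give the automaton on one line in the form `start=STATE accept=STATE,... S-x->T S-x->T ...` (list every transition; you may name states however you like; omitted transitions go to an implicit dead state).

Handle the two conditions separately and then intersect. One (3 states) tracks the count of `y`s modulo 3; the other (5 states) tracks whether and how much of `xxyy` has been seen. Each combined state is a pair, one component from each; accept when both components accept.
With 15 states:
       x  y 
>  A   B  C 
   B   D  C 
   C   E  F 
   D   D  G 
   E   H  F 
   F   I  A 
   G   E  J 
   H   H  K 
   I   L  A 
 * J   J  M 
   K   I  M 
   L   L  N 
   M   M  O 
   N   B  O 
   O   O  J 
(> = start, * = accepting)

start=A accept=J A-x->B A-y->C B-x->D B-y->C C-x->E C-y->F D-x->D D-y->G E-x->H E-y->F F-x->I F-y->A G-x->E G-y->J H-x->H H-y->K I-x->L I-y->A J-x->J J-y->M K-x->I K-y->M L-x->L L-y->N M-x->M M-y->O N-x->B N-y->O O-x->O O-y->J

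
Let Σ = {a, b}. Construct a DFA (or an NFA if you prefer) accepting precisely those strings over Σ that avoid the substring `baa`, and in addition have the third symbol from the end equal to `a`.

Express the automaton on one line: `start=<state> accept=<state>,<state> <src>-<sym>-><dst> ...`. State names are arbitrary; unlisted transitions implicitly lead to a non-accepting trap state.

start=S0 accept=S7,S8,S9,S10 S0-a->S1 S0-b->S2 S1-a->S3 S1-b->S4 S2-a->S5 S2-b->S6 S3-a->S7 S3-b->S8 S4-a->S9 S4-b->S10 S5-a->S11 S5-b->S12 S6-a->S13 S6-b->S14 S7-a->S7 S7-b->S8 S8-a->S9 S8-b->S10 S9-a->S11 S9-b->S12 S10-a->S13 S10-b->S14 S11-a->S15 S11-b->S16 S12-a->S9 S12-b->S10 S13-a->S11 S13-b->S12 S14-a->S13 S14-b->S14 S15-a->S15 S15-b->S16 S16-a->S17 S16-b->S18 S17-a->S11 S17-b->S19 S18-a->S20 S18-b->S21 S19-a->S17 S19-b->S18 S20-a->S11 S20-b->S19 S21-a->S20 S21-b->S21

Build one automaton per condition and run them in lockstep. The first has 4 states tracking partial matches of the forbidden pattern `baa`; the second has 15 states tracking the last 3 symbols read. A product state is a pair (one from each), accepting exactly when both do.
22 states suffice.
          a    b  
>  S0     S1   S2 
   S1     S3   S4 
   S2     S5   S6 
   S3     S7   S8 
   S4     S9  S10 
   S5    S11  S12 
   S6    S13  S14 
 * S7     S7   S8 
 * S8     S9  S10 
 * S9    S11  S12 
 * S10   S13  S14 
   S11   S15  S16 
   S12    S9  S10 
   S13   S11  S12 
   S14   S13  S14 
   S15   S15  S16 
   S16   S17  S18 
   S17   S11  S19 
   S18   S20  S21 
   S19   S17  S18 
   S20   S11  S19 
   S21   S20  S21 
(> = start, * = accepting)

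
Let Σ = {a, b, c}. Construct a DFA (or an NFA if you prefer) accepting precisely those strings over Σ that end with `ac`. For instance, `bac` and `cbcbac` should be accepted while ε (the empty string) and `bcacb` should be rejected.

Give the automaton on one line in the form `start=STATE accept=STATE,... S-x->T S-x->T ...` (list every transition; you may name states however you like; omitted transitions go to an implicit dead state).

Remember how much of `ac` the current input suffix matches. State s0 means no match yet; s1 means the last symbol is `a`; s2 means the last 2 symbols are `ac`. Only s2 accepts. On a mismatch, fall back to the longest proper suffix that is still a prefix of `ac`.
        a   b   c  
>  s0   s1  s0  s0 
   s1   s1  s0  s2 
 * s2   s1  s0  s0 
(> = start, * = accepting)

start=s0 accept=s2 s0-a->s1 s0-b->s0 s0-c->s0 s1-a->s1 s1-b->s0 s1-c->s2 s2-a->s1 s2-b->s0 s2-c->s0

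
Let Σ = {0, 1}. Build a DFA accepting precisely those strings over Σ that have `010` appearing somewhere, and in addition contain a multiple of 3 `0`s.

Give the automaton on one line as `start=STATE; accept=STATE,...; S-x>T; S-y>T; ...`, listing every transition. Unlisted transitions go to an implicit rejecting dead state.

start=s0; accept=s9; s0-0>s1; s0-1>s0; s1-0>s2; s1-1>s3; s2-0>s4; s2-1>s5; s3-0>s6; s3-1>s7; s4-0>s1; s4-1>s8; s5-0>s9; s5-1>s10; s6-0>s9; s6-1>s6; s7-0>s2; s7-1>s7; s8-0>s11; s8-1>s0; s9-0>s11; s9-1>s9; s10-0>s4; s10-1>s10; s11-0>s6; s11-1>s11

Run two small machines in parallel and take their product. The first has 4 states tracking whether and how much of `010` has been seen; the second has 3 states tracking the count of `0`s modulo 3. A product state is a pair (one from each), accepting exactly when both do.
          0    1  
>  s0     s1   s0 
   s1     s2   s3 
   s2     s4   s5 
   s3     s6   s7 
   s4     s1   s8 
   s5     s9  s10 
   s6     s9   s6 
   s7     s2   s7 
   s8    s11   s0 
 * s9    s11   s9 
   s10    s4  s10 
   s11    s6  s11 
(> = start, * = accepting)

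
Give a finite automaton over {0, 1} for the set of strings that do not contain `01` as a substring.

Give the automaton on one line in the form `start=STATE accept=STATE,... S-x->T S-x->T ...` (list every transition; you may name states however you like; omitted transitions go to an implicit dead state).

start=A accept=A,B A-0->B A-1->A B-0->B B-1->C C-0->C C-1->C

Track partial matches of the forbidden pattern `01`. State C is a dead state reached once `01` has occurred; every other state accepts. A means no part of `01` is currently matched.
       0  1 
>* A   B  A 
 * B   B  C 
   C   C  C 
(> = start, * = accepting)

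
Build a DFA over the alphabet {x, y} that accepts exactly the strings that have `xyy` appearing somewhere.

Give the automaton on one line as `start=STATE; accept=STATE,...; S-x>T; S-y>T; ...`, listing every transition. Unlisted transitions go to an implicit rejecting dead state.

Track how much of `xyy` has been matched so far: state A is no progress, D is the absorbing accept state reached once `xyy` has occurred. Intermediate states record partial matches; on a mismatch, fall back to the longest reusable overlap.
4 states suffice.
       x  y 
>  A   B  A 
   B   B  C 
   C   B  D 
 * D   D  D 
(> = start, * = accepting)

start=A; accept=D; A-x>B; A-y>A; B-x>B; B-y>C; C-x>B; C-y>D; D-x>D; D-y>D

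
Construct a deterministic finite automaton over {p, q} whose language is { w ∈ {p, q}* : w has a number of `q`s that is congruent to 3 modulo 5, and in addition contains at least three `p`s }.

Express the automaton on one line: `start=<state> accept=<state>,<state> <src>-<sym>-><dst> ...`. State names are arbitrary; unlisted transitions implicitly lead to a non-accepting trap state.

Build one automaton per condition and run them in lockstep. One (5 states) tracks the count of `q`s modulo 5; the other (5 states) tracks the count of `p`s, saturating at 4. Each combined state is a pair, one component from each; accept when both components accept. After merging equivalent states the machine shrinks.
With 20 states:
          p    q  
>  S0     S1   S2 
   S1     S3   S4 
   S2     S4   S5 
   S3     S6   S7 
   S4     S7   S8 
   S5     S8   S9 
   S6     S6  S10 
   S7    S10  S11 
   S8    S11  S12 
   S9    S12  S13 
   S10   S10  S14 
   S11   S14  S15 
   S12   S15  S16 
   S13   S16   S0 
   S14   S14  S17 
   S15   S17  S18 
   S16   S18   S1 
 * S17   S17  S19 
   S18   S19   S3 
   S19   S19   S6 
(> = start, * = accepting)

start=S0 accept=S17 S0-p->S1 S0-q->S2 S1-p->S3 S1-q->S4 S2-p->S4 S2-q->S5 S3-p->S6 S3-q->S7 S4-p->S7 S4-q->S8 S5-p->S8 S5-q->S9 S6-p->S6 S6-q->S10 S7-p->S10 S7-q->S11 S8-p->S11 S8-q->S12 S9-p->S12 S9-q->S13 S10-p->S10 S10-q->S14 S11-p->S14 S11-q->S15 S12-p->S15 S12-q->S16 S13-p->S16 S13-q->S0 S14-p->S14 S14-q->S17 S15-p->S17 S15-q->S18 S16-p->S18 S16-q->S1 S17-p->S17 S17-q->S19 S18-p->S19 S18-q->S3 S19-p->S19 S19-q->S6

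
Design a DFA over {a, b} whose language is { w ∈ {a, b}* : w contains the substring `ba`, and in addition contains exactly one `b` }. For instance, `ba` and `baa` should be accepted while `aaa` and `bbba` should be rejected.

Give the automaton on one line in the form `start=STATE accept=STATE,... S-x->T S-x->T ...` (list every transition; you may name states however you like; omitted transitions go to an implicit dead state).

Run two small machines in parallel and take their product. One (3 states) tracks whether and how much of `ba` has been seen; the other (3 states) tracks the count of `b`s, saturating at 2. Each combined state is a pair, one component from each; accept when both components accept. After merging equivalent states the machine shrinks.
With 4 states:
        a   b  
>  q0   q0  q1 
   q1   q2  q3 
 * q2   q2  q3 
   q3   q3  q3 
(> = start, * = accepting)

start=q0 accept=q2 q0-a->q0 q0-b->q1 q1-a->q2 q1-b->q3 q2-a->q2 q2-b->q3 q3-a->q3 q3-b->q3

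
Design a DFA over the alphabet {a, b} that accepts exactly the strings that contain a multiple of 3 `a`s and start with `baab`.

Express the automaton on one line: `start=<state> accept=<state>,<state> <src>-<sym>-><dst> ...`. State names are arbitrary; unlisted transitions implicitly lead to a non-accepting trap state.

Build one automaton per condition and run them in lockstep. The first has 3 states tracking the count of `a`s modulo 3; the second has 6 states tracking whether the input so far still matches the prefix `baab`. A product state is a pair (one from each), accepting exactly when both do.
A 10-state machine:
        a   b  
>  q0   q1  q2 
   q1   q3  q1 
   q2   q4  q5 
   q3   q5  q3 
   q4   q6  q1 
   q5   q1  q5 
   q6   q5  q7 
   q7   q8  q7 
 * q8   q9  q8 
   q9   q7  q9 
(> = start, * = accepting)

start=q0 accept=q8 q0-a->q1 q0-b->q2 q1-a->q3 q1-b->q1 q2-a->q4 q2-b->q5 q3-a->q5 q3-b->q3 q4-a->q6 q4-b->q1 q5-a->q1 q5-b->q5 q6-a->q5 q6-b->q7 q7-a->q8 q7-b->q7 q8-a->q9 q8-b->q8 q9-a->q7 q9-b->q9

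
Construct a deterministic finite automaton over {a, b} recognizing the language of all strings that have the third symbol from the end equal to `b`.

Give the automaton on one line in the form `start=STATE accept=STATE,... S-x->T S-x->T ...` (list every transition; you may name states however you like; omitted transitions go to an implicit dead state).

Because acceptance depends on a position counted from the end, the machine has to buffer the most recent 3 symbols. Make each state the string of the last up-to-3 symbols read; on input `x` shift the window left and append `x`. Accept when the buffered window has length 3 and begins with `b`.
          a    b  
>  q0     q1   q2 
   q1     q3   q4 
   q2     q5   q6 
   q3     q7   q8 
   q4     q9  q10 
   q5    q11  q12 
   q6    q13  q14 
   q7     q7   q8 
   q8     q9  q10 
   q9    q11  q12 
   q10   q13  q14 
 * q11    q7   q8 
 * q12    q9  q10 
 * q13   q11  q12 
 * q14   q13  q14 
(> = start, * = accepting)

start=q0 accept=q11,q12,q13,q14 q0-a->q1 q0-b->q2 q1-a->q3 q1-b->q4 q2-a->q5 q2-b->q6 q3-a->q7 q3-b->q8 q4-a->q9 q4-b->q10 q5-a->q11 q5-b->q12 q6-a->q13 q6-b->q14 q7-a->q7 q7-b->q8 q8-a->q9 q8-b->q10 q9-a->q11 q9-b->q12 q10-a->q13 q10-b->q14 q11-a->q7 q11-b->q8 q12-a->q9 q12-b->q10 q13-a->q11 q13-b->q12 q14-a->q13 q14-b->q14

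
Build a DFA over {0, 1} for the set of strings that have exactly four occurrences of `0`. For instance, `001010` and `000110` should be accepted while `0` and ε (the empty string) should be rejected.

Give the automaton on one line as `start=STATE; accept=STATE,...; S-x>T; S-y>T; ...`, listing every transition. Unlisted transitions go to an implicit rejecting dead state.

start=q0; accept=q4; q0-0>q1; q0-1>q0; q1-0>q2; q1-1>q1; q2-0>q3; q2-1>q2; q3-0>q4; q3-1>q3; q4-0>q5; q4-1>q4; q5-0>q5; q5-1>q5

Count `0`s, saturating at 5: states q0 through q4 mean 0 through 4 `0`s seen; q5 means more than 4. Each `0` increments (capped at q5); other symbols loop. Accept from {q4}.
        0   1  
>  q0   q1  q0 
   q1   q2  q1 
   q2   q3  q2 
   q3   q4  q3 
 * q4   q5  q4 
   q5   q5  q5 
(> = start, * = accepting)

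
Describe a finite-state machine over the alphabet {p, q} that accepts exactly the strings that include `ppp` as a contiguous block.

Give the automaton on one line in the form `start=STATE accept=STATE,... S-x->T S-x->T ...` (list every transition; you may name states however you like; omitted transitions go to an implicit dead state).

Track how much of `ppp` has been matched so far: state S0 is no progress, S3 is the absorbing accept state reached once `ppp` has occurred. Intermediate states record partial matches; on a mismatch, fall back to the longest reusable overlap.
        p   q  
>  S0   S1  S0 
   S1   S2  S0 
   S2   S3  S0 
 * S3   S3  S3 
(> = start, * = accepting)

start=S0 accept=S3 S0-p->S1 S0-q->S0 S1-p->S2 S1-q->S0 S2-p->S3 S2-q->S0 S3-p->S3 S3-q->S3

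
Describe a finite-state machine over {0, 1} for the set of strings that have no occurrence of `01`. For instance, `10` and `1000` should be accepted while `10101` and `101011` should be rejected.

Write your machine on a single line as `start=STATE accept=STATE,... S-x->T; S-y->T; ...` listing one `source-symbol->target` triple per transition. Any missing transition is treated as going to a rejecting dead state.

This is the complement of 'contains `01`'. Use the same substring-matching states — A through C holding how much of `01` has just been matched — but flip the accepting set: everything except the trap C accepts.
With 3 states:
       0  1 
>* A   B  A 
 * B   B  C 
   C   C  C 
(> = start, * = accepting)

start=A; accept=A,B; A-0->B; A-1->A; B-0->B; B-1->C; C-0->C; C-1->C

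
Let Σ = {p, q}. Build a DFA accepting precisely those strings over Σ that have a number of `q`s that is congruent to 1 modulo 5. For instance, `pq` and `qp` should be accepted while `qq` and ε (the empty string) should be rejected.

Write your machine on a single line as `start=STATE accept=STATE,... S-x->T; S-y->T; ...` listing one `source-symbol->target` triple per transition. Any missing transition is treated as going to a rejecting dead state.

Keep the running count of `q`s modulo 5: each `q` advances along the cycle A → B → C → D → E → A while other symbols loop. Accept at B.
       p  q 
>  A   A  B 
 * B   B  C 
   C   C  D 
   D   D  E 
   E   E  A 
(> = start, * = accepting)

start=A; accept=B; A-p->A; A-q->B; B-p->B; B-q->C; C-p->C; C-q->D; D-p->D; D-q->E; E-p->E; E-q->A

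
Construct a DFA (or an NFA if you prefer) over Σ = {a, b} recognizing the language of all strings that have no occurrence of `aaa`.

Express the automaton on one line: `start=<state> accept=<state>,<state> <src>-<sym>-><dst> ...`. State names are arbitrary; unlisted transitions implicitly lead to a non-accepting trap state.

Track partial matches of the forbidden pattern `aaa`. State s3 is a dead state reached once `aaa` has occurred; every other state accepts. s0 means no part of `aaa` is currently matched.
4 states suffice.
        a   b  
>* s0   s1  s0 
 * s1   s2  s0 
 * s2   s3  s0 
   s3   s3  s3 
(> = start, * = accepting)

start=s0 accept=s0,s1,s2 s0-a->s1 s0-b->s0 s1-a->s2 s1-b->s0 s2-a->s3 s2-b->s0 s3-a->s3 s3-b->s3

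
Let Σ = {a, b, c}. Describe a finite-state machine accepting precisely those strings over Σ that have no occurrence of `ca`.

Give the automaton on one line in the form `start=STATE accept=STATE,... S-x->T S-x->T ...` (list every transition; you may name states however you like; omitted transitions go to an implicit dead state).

Track partial matches of the forbidden pattern `ca`. State q2 is a dead state reached once `ca` has occurred; every other state accepts. q0 means no part of `ca` is currently matched.
A 3-state machine:
        a   b   c  
>* q0   q0  q0  q1 
 * q1   q2  q0  q1 
   q2   q2  q2  q2 
(> = start, * = accepting)

start=q0 accept=q0,q1 q0-a->q0 q0-b->q0 q0-c->q1 q1-a->q2 q1-b->q0 q1-c->q1 q2-a->q2 q2-b->q2 q2-c->q2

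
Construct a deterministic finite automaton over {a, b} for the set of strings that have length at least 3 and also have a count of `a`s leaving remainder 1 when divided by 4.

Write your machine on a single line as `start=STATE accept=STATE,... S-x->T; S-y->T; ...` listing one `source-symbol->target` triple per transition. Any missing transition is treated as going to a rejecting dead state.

Handle the two conditions separately and then intersect. The first has 5 states tracking the input length, saturating at 4; the second has 4 states tracking the count of `a`s modulo 4. A product state is a pair (one from each), accepting exactly when both do. Equivalent product states are then merged.
        a   b  
>  s0   s1  s2 
   s1   s3  s4 
   s2   s4  s5 
   s3   s6  s3 
   s4   s3  s7 
   s5   s7  s5 
   s6   s5  s6 
 * s7   s3  s7 
(> = start, * = accepting)

start=s0; accept=s7; s0-a->s1; s0-b->s2; s1-a->s3; s1-b->s4; s2-a->s4; s2-b->s5; s3-a->s6; s3-b->s3; s4-a->s3; s4-b->s7; s5-a->s7; s5-b->s5; s6-a->s5; s6-b->s6; s7-a->s3; s7-b->s7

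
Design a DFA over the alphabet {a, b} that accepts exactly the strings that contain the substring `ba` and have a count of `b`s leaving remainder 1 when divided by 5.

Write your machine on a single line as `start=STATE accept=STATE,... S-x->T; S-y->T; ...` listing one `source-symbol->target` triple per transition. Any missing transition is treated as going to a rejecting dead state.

Build one automaton per condition and run them in lockstep. The first has 3 states tracking whether and how much of `ba` has been seen; the second has 5 states tracking the count of `b`s modulo 5. A product state is a pair (one from each), accepting exactly when both do.
          a    b  
>  q0     q0   q1 
   q1     q2   q3 
 * q2     q2   q4 
   q3     q4   q5 
   q4     q4   q6 
   q5     q6   q7 
   q6     q6   q8 
   q7     q8   q9 
   q8     q8  q10 
   q9    q10   q1 
   q10   q10   q2 
(> = start, * = accepting)

start=q0; accept=q2; q0-a->q0; q0-b->q1; q1-a->q2; q1-b->q3; q2-a->q2; q2-b->q4; q3-a->q4; q3-b->q5; q4-a->q4; q4-b->q6; q5-a->q6; q5-b->q7; q6-a->q6; q6-b->q8; q7-a->q8; q7-b->q9; q8-a->q8; q8-b->q10; q9-a->q10; q9-b->q1; q10-a->q10; q10-b->q2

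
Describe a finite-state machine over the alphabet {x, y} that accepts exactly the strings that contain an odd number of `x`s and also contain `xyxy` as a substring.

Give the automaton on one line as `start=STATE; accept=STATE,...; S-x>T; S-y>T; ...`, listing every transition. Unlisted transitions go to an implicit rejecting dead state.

Run two small machines in parallel and take their product. The first has 2 states tracking the count of `x`s modulo 2; the second has 5 states tracking whether and how much of `xyxy` has been seen. A product state is a pair (one from each), accepting exactly when both do.
With 10 states:
        x   y  
>  S0   S1  S0 
   S1   S2  S3 
   S2   S1  S4 
   S3   S5  S6 
   S4   S7  S0 
   S5   S1  S8 
   S6   S2  S6 
   S7   S2  S9 
   S8   S9  S8 
 * S9   S8  S9 
(> = start, * = accepting)

start=S0; accept=S9; S0-x>S1; S0-y>S0; S1-x>S2; S1-y>S3; S2-x>S1; S2-y>S4; S3-x>S5; S3-y>S6; S4-x>S7; S4-y>S0; S5-x>S1; S5-y>S8; S6-x>S2; S6-y>S6; S7-x>S2; S7-y>S9; S8-x>S9; S8-y>S8; S9-x>S8; S9-y>S9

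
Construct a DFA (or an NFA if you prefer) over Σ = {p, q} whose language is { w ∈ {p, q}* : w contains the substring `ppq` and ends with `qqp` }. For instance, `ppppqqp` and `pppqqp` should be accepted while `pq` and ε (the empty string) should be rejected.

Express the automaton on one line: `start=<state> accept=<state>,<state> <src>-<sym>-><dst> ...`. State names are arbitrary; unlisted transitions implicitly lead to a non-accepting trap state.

Handle the two conditions separately and then intersect. One (4 states) tracks whether and how much of `ppq` has been seen; the other (4 states) tracks how much of the suffix `qqp` has currently been matched. Each combined state is a pair, one component from each; accept when both components accept.
10 states suffice.
        p   q  
>  S0   S1  S2 
   S1   S3  S2 
   S2   S1  S4 
   S3   S3  S5 
   S4   S6  S4 
   S5   S7  S8 
   S6   S3  S2 
   S7   S7  S5 
   S8   S9  S8 
 * S9   S7  S5 
(> = start, * = accepting)

start=S0 accept=S9 S0-p->S1 S0-q->S2 S1-p->S3 S1-q->S2 S2-p->S1 S2-q->S4 S3-p->S3 S3-q->S5 S4-p->S6 S4-q->S4 S5-p->S7 S5-q->S8 S6-p->S3 S6-q->S2 S7-p->S7 S7-q->S5 S8-p->S9 S8-q->S8 S9-p->S7 S9-q->S5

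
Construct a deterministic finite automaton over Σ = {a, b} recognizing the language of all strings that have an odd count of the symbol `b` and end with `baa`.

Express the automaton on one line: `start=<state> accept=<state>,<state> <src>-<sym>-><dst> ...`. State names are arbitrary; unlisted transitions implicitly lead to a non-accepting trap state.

start=s0 accept=s3 s0-a->s0 s0-b->s1 s1-a->s2 s1-b->s0 s2-a->s3 s2-b->s0 s3-a->s4 s3-b->s0 s4-a->s4 s4-b->s0

Handle the two conditions separately and then intersect. One (2 states) tracks the count of `b`s modulo 2; the other (4 states) tracks how much of the suffix `baa` has currently been matched. Each combined state is a pair, one component from each; accept when both components accept. Minimizing collapses redundant product states.
A 5-state machine:
        a   b  
>  s0   s0  s1 
   s1   s2  s0 
   s2   s3  s0 
 * s3   s4  s0 
   s4   s4  s0 
(> = start, * = accepting)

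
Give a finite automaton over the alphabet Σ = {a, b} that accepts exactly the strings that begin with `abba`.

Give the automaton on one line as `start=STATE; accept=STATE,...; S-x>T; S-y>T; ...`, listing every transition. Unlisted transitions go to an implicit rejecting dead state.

start=q0; accept=q4; q0-a>q1; q0-b>q5; q1-a>q5; q1-b>q2; q2-a>q5; q2-b>q3; q3-a>q4; q3-b>q5; q4-a>q4; q4-b>q4; q5-a>q5; q5-b>q5

Check the first 4 symbols one by one: q0 through q3 record how many have matched `abba` so far; any wrong symbol goes to the dead state q5. After all 4 match we enter the accepting sink q4.
With 6 states:
        a   b  
>  q0   q1  q5 
   q1   q5  q2 
   q2   q5  q3 
   q3   q4  q5 
 * q4   q4  q4 
   q5   q5  q5 
(> = start, * = accepting)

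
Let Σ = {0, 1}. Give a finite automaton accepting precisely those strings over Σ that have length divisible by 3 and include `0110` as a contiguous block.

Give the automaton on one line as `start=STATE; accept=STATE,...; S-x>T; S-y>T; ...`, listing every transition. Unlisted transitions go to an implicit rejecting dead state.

start=q0; accept=q14; q0-0>q1; q0-1>q2; q1-0>q3; q1-1>q4; q2-0>q3; q2-1>q5; q3-0>q6; q3-1>q7; q4-0>q6; q4-1>q8; q5-0>q6; q5-1>q0; q6-0>q1; q6-1>q9; q7-0>q1; q7-1>q10; q8-0>q11; q8-1>q2; q9-0>q3; q9-1>q12; q10-0>q13; q10-1>q5; q11-0>q13; q11-1>q13; q12-0>q14; q12-1>q0; q13-0>q14; q13-1>q14; q14-0>q11; q14-1>q11

Build one automaton per condition and run them in lockstep. One (3 states) tracks the input length modulo 3; the other (5 states) tracks whether and how much of `0110` has been seen. Each combined state is a pair, one component from each; accept when both components accept.
15 states suffice.
          0    1  
>  q0     q1   q2 
   q1     q3   q4 
   q2     q3   q5 
   q3     q6   q7 
   q4     q6   q8 
   q5     q6   q0 
   q6     q1   q9 
   q7     q1  q10 
   q8    q11   q2 
   q9     q3  q12 
   q10   q13   q5 
   q11   q13  q13 
   q12   q14   q0 
   q13   q14  q14 
 * q14   q11  q11 
(> = start, * = accepting)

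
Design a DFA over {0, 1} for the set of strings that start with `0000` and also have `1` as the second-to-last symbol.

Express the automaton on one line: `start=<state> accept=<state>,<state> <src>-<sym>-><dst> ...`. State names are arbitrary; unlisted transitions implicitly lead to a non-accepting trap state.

Handle the two conditions separately and then intersect. The first has 6 states tracking whether the input so far still matches the prefix `0000`; the second has 7 states tracking the last 2 symbols read. A product state is a pair (one from each), accepting exactly when both do. After merging equivalent states the machine shrinks.
A 9-state machine:
        0   1  
>  S0   S1  S2 
   S1   S3  S2 
   S2   S2  S2 
   S3   S4  S2 
   S4   S5  S2 
   S5   S5  S6 
   S6   S7  S8 
 * S7   S5  S6 
 * S8   S7  S8 
(> = start, * = accepting)

start=S0 accept=S7,S8 S0-0->S1 S0-1->S2 S1-0->S3 S1-1->S2 S2-0->S2 S2-1->S2 S3-0->S4 S3-1->S2 S4-0->S5 S4-1->S2 S5-0->S5 S5-1->S6 S6-0->S7 S6-1->S8 S7-0->S5 S7-1->S6 S8-0->S7 S8-1->S8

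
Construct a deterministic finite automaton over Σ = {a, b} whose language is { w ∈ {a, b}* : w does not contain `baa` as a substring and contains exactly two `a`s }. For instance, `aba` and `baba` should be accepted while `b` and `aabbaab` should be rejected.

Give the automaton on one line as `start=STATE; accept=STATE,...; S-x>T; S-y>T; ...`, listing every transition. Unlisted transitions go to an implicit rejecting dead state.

Handle the two conditions separately and then intersect. One (4 states) tracks partial matches of the forbidden pattern `baa`; the other (4 states) tracks the count of `a`s, saturating at 3. Each combined state is a pair, one component from each; accept when both components accept.
A 13-state machine:
          a    b  
>  q0     q1   q2 
   q1     q3   q4 
   q2     q5   q2 
 * q3     q6   q7 
   q4     q8   q4 
   q5     q9   q4 
   q6     q6  q10 
 * q7    q11   q7 
 * q8    q12   q7 
   q9    q12   q9 
   q10   q11  q10 
   q11   q12  q10 
   q12   q12  q12 
(> = start, * = accepting)

start=q0; accept=q3,q7,q8; q0-a>q1; q0-b>q2; q1-a>q3; q1-b>q4; q2-a>q5; q2-b>q2; q3-a>q6; q3-b>q7; q4-a>q8; q4-b>q4; q5-a>q9; q5-b>q4; q6-a>q6; q6-b>q10; q7-a>q11; q7-b>q7; q8-a>q12; q8-b>q7; q9-a>q12; q9-b>q9; q10-a>q11; q10-b>q10; q11-a>q12; q11-b>q10; q12-a>q12; q12-b>q12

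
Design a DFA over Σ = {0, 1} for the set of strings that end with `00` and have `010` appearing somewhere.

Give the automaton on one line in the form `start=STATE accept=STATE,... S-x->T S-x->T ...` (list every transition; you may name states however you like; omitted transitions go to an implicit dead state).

Run two small machines in parallel and take their product. One (3 states) tracks how much of the suffix `00` has currently been matched; the other (4 states) tracks whether and how much of `010` has been seen. Each combined state is a pair, one component from each; accept when both components accept.
7 states suffice.
       0  1 
>  A   B  A 
   B   C  D 
   C   C  D 
   D   E  A 
   E   F  G 
 * F   F  G 
   G   E  G 
(> = start, * = accepting)

start=A accept=F A-0->B A-1->A B-0->C B-1->D C-0->C C-1->D D-0->E D-1->A E-0->F E-1->G F-0->F F-1->G G-0->E G-1->G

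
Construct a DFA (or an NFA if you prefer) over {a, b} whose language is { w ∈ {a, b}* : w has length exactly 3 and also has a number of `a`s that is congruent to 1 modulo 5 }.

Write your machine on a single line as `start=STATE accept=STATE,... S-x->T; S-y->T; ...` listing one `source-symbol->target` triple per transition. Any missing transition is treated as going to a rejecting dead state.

Run two small machines in parallel and take their product. The first has 5 states tracking the input length, saturating at 4; the second has 5 states tracking the count of `a`s modulo 5. A product state is a pair (one from each), accepting exactly when both do.
With 15 states:
          a    b  
>  S0     S1   S2 
   S1     S3   S4 
   S2     S4   S5 
   S3     S6   S7 
   S4     S7   S8 
   S5     S8   S9 
   S6    S10  S11 
   S7    S11  S12 
 * S8    S12  S13 
   S9    S13  S14 
   S10   S14  S10 
   S11   S10  S11 
   S12   S11  S12 
   S13   S12  S13 
   S14   S13  S14 
(> = start, * = accepting)

start=S0; accept=S8; S0-a->S1; S0-b->S2; S1-a->S3; S1-b->S4; S2-a->S4; S2-b->S5; S3-a->S6; S3-b->S7; S4-a->S7; S4-b->S8; S5-a->S8; S5-b->S9; S6-a->S10; S6-b->S11; S7-a->S11; S7-b->S12; S8-a->S12; S8-b->S13; S9-a->S13; S9-b->S14; S10-a->S14; S10-b->S10; S11-a->S10; S11-b->S11; S12-a->S11; S12-b->S12; S13-a->S12; S13-b->S13; S14-a->S13; S14-b->S14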